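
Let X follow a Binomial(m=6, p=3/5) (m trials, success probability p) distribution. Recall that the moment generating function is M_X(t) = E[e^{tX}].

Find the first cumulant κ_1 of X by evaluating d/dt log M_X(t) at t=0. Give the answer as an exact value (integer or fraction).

M_X(t) = (3*e^(t)/5 + 2/5)^6
K_X(t) = log M_X(t) = 6*log(3*e^(t)/5 + 2/5)
K′(t) = 18*e^(t)/(3*e^(t) + 2)

κ_1 = K′(0) = 18/5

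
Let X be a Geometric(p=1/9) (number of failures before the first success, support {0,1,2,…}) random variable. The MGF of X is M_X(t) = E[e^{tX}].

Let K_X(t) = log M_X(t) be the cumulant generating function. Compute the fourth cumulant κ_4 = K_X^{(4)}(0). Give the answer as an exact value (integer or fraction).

M_X(t) = 1/(9*(1 - 8*e^(t)/9))
K_X(t) = log M_X(t) = -log(1 - 8*e^(t)/9) - 2*log(3)
D^4[K](t) = (4608*e^(3*t) + 20736*e^(2*t) + 5832*e^(t))/(4096*e^(4*t) - 18432*e^(3*t) + 31104*e^(2*t) - 23328*e^(t) + 6561)

κ_4 = D^4[K](0) = 31176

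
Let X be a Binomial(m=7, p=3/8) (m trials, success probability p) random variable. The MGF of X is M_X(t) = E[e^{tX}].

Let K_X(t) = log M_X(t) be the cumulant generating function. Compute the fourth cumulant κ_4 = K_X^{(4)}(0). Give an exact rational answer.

M_X(t) = (3*e^(t)/8 + 5/8)^7
K_X(t) = log M_X(t) = 7*log(3*e^(t)/8 + 5/8)
K^(4)(t) = (945*e^(3*t) - 6300*e^(2*t) + 2625*e^(t))/(81*e^(4*t) + 540*e^(3*t) + 1350*e^(2*t) + 1500*e^(t) + 625)

κ_4 = K^(4)(0) = -1365/2048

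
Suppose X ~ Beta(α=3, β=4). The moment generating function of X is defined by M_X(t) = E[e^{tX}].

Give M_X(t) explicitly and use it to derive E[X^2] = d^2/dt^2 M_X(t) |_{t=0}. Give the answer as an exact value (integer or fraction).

M_X(t) = ₁F₁(3; 7; t)
dM/dt = 3*₁F₁(4; 8; t)/7
d^2M/dt^2 = 3*₁F₁(5; 9; t)/14

E[X^2] = d^2M/dt^2 |_{t=0} = 3/14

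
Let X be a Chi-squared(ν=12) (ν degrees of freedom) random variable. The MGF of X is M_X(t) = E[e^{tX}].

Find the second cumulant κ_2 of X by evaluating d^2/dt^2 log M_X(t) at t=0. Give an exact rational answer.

κ_2 = d^2K/dt^2 |_{t=0} = 24

M_X(t) = (1 - 2*t)^(-6)
K_X(t) = log M_X(t) = -6*log(1 - 2*t)
dK/dt = -12/(2*t - 1)
d^2K/dt^2 = 24/(4*t^2 - 4*t + 1)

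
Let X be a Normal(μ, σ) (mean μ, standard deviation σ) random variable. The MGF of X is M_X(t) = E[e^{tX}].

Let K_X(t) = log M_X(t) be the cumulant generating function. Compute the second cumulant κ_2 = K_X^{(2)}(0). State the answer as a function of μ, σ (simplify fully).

κ_2 = K^(2)(0) = σ^2

M_X(t) = e^(μ*t + σ^2*t^2/2)
K_X(t) = log M_X(t) = μ*t + σ^2*t^2/2
K^(2)(t) = σ^2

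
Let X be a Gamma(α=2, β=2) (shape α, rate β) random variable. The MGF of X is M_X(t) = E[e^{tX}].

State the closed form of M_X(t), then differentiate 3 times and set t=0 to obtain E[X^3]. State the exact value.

M_X(t) = 4/(2 - t)^2
M^(3)(t) = -96/(t^5 - 10*t^4 + 40*t^3 - 80*t^2 + 80*t - 32)

E[X^3] = M^(3)(0) = 3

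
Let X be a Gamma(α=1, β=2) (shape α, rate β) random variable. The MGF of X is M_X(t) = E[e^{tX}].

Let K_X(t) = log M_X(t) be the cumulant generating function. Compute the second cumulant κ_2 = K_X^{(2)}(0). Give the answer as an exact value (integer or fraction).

κ_2 = K^(2)(0) = 1/4

M_X(t) = 2/(2 - t)
K_X(t) = log M_X(t) = -log(2 - t) + log(2)
K^(2)(t) = 1/(t^2 - 4*t + 4)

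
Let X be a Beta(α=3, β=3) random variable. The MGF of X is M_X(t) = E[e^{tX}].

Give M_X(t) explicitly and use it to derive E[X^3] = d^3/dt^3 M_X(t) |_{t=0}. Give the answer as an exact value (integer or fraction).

E[X^3] = D^3[M](0) = 5/28

M_X(t) = ₁F₁(3; 6; t)
D^3[M](t) = 5*₁F₁(6; 9; t)/28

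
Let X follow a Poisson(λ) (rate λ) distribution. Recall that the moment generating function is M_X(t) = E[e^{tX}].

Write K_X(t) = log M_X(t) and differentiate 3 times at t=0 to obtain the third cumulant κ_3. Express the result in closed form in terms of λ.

M_X(t) = e^(λ*(e^(t) - 1))
K_X(t) = log M_X(t) = λ*(e^(t) - 1)
K′(t) = λ*e^(t)
K′′(t) = λ*e^(t)
K′′′(t) = λ*e^(t)

κ_3 = K′′′(0) = λ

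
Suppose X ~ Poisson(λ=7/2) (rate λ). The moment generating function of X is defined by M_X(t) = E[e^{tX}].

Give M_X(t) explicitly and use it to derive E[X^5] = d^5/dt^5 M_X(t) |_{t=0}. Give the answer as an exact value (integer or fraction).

E[X^5] = d^5M/dt^5 |_{t=0} = 105119/32

M_X(t) = e^(7*e^(t)/2 - 7/2)
dM/dt = 7*e^(-7/2)*e^(t)*e^(7*e^(t)/2)/2
d^2M/dt^2 = (49*e^(2*t)*e^(7*e^(t)/2) + 14*e^(t)*e^(7*e^(t)/2))*e^(-7/2)/4
d^3M/dt^3 = (343*e^(3*t)*e^(7*e^(t)/2) + 294*e^(2*t)*e^(7*e^(t)/2) + 28*e^(t)*e^(7*e^(t)/2))*e^(-7/2)/8
d^4M/dt^4 = (2401*e^(4*t)*e^(7*e^(t)/2) + 4116*e^(3*t)*e^(7*e^(t)/2) + 1372*e^(2*t)*e^(7*e^(t)/2) + 56*e^(t)*e^(7*e^(t)/2))*e^(-7/2)/16
d^5M/dt^5 = (16807*e^(5*t)*e^(7*e^(t)/2) + 48020*e^(4*t)*e^(7*e^(t)/2) + 34300*e^(3*t)*e^(7*e^(t)/2) + 5880*e^(2*t)*e^(7*e^(t)/2) + 112*e^(t)*e^(7*e^(t)/2))*e^(-7/2)/32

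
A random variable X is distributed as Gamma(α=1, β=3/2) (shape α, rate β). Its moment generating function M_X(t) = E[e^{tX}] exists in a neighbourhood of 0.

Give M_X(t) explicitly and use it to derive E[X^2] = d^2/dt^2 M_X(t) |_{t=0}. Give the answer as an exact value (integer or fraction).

M_X(t) = 3/(2*(3/2 - t))
M^(2)(t) = -24/(8*t^3 - 36*t^2 + 54*t - 27)

E[X^2] = M^(2)(0) = 8/9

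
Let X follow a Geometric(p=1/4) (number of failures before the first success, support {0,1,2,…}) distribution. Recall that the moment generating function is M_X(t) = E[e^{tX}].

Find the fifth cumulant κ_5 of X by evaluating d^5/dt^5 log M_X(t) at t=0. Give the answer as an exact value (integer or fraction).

κ_5 = K′′′′′(0) = 12180

M_X(t) = 1/(4*(1 - 3*e^(t)/4))
K_X(t) = log M_X(t) = -log(1 - 3*e^(t)/4) - 2*log(2)
K′(t) = -3*e^(t)/(3*e^(t) - 4)
K′′(t) = 12*e^(t)/(9*e^(2*t) - 24*e^(t) + 16)
K′′′(t) = (-36*e^(2*t) - 48*e^(t))/(27*e^(3*t) - 108*e^(2*t) + 144*e^(t) - 64)
K′′′′(t) = (108*e^(3*t) + 576*e^(2*t) + 192*e^(t))/(81*e^(4*t) - 432*e^(3*t) + 864*e^(2*t) - 768*e^(t) + 256)
K′′′′′(t) = (-324*e^(4*t) - 4752*e^(3*t) - 6336*e^(2*t) - 768*e^(t))/(243*e^(5*t) - 1620*e^(4*t) + 4320*e^(3*t) - 5760*e^(2*t) + 3840*e^(t) - 1024)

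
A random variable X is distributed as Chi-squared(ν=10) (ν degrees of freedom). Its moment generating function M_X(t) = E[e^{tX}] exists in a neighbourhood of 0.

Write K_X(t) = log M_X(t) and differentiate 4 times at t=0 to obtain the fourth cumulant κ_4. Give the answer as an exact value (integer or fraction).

κ_4 = K^(4)(0) = 480

M_X(t) = (1 - 2*t)^(-5)
K_X(t) = log M_X(t) = -5*log(1 - 2*t)
K^(4)(t) = 480/(16*t^4 - 32*t^3 + 24*t^2 - 8*t + 1)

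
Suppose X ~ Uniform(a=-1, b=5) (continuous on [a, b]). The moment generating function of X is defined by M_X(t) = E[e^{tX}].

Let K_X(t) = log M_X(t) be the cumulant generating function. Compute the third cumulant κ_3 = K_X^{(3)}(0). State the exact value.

κ_3 = d^3K/dt^3 |_{t=0} = 0

M_X(t) = (e^(5*t) - e^(-t))/(6*t)
K_X(t) = log M_X(t) = -log(t) + log(e^(5*t) - e^(-t)) - log(6)
dK/dt = (5*t*e^(6*t) + t - e^(6*t) + 1)/(t*e^(6*t) - t)
d^2K/dt^2 = (-36*t^2*e^(6*t) + e^(12*t) - 2*e^(6*t) + 1)/(t^2*e^(12*t) - 2*t^2*e^(6*t) + t^2)
d^3K/dt^3 = (216*t^3*e^(12*t) + 216*t^3*e^(6*t) - 2*e^(18*t) + 6*e^(12*t) - 6*e^(6*t) + 2)/(t^3*e^(18*t) - 3*t^3*e^(12*t) + 3*t^3*e^(6*t) - t^3)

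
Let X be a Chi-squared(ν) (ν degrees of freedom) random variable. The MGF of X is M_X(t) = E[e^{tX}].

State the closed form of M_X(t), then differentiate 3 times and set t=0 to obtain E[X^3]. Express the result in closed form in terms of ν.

M_X(t) = (1 - 2*t)^(-ν/2)
M′(t) = -ν/(2*t*(1 - 2*t)^(ν/2) - (1 - 2*t)^(ν/2))
M′′(t) = (ν^2 + 2*ν)/(4*t^2*(1 - 2*t)^(ν/2) - 4*t*(1 - 2*t)^(ν/2) + (1 - 2*t)^(ν/2))
M′′′(t) = (-ν^3 - 6*ν^2 - 8*ν)/(8*t^3*(1 - 2*t)^(ν/2) - 12*t^2*(1 - 2*t)^(ν/2) + 6*t*(1 - 2*t)^(ν/2) - (1 - 2*t)^(ν/2))

E[X^3] = M′′′(0) = ν*(ν^2 + 6*ν + 8)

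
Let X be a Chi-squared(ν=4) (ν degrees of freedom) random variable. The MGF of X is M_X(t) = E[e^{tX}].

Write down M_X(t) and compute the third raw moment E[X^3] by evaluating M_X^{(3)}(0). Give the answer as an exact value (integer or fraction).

E[X^3] = D^3[M](0) = 192

M_X(t) = (1 - 2*t)^(-2)
D^3[M](t) = -192/(32*t^5 - 80*t^4 + 80*t^3 - 40*t^2 + 10*t - 1)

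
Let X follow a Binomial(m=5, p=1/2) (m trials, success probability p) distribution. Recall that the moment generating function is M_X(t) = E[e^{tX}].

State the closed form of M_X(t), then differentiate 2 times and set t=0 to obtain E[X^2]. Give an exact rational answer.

M_X(t) = (e^(t)/2 + 1/2)^5
dM/dt = 5*e^(5*t)/32 + 5*e^(4*t)/8 + 15*e^(3*t)/16 + 5*e^(2*t)/8 + 5*e^(t)/32
d^2M/dt^2 = 25*e^(5*t)/32 + 5*e^(4*t)/2 + 45*e^(3*t)/16 + 5*e^(2*t)/4 + 5*e^(t)/32

E[X^2] = d^2M/dt^2 |_{t=0} = 15/2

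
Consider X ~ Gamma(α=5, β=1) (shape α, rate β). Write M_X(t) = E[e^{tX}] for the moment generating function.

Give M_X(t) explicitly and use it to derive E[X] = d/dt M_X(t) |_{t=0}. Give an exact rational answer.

M_X(t) = (1 - t)^(-5)
M′(t) = 5/(t^6 - 6*t^5 + 15*t^4 - 20*t^3 + 15*t^2 - 6*t + 1)

E[X] = M′(0) = 5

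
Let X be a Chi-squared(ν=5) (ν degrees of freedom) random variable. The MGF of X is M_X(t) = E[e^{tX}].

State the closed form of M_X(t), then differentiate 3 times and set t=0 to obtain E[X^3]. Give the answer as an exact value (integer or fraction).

E[X^3] = M^(3)(0) = 315

M_X(t) = (1 - 2*t)^(-5/2)
M^(3)(t) = -315/(32*t^5*√(1 - 2*t) - 80*t^4*√(1 - 2*t) + 80*t^3*√(1 - 2*t) - 40*t^2*√(1 - 2*t) + 10*t*√(1 - 2*t) - √(1 - 2*t))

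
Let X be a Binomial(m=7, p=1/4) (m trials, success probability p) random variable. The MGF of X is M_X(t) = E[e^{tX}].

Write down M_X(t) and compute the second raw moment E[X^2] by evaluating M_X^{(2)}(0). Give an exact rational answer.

E[X^2] = M′′(0) = 35/8

M_X(t) = (e^(t)/4 + 3/4)^7
M′(t) = 7*e^(7*t)/16384 + 63*e^(6*t)/8192 + 945*e^(5*t)/16384 + 945*e^(4*t)/4096 + 8505*e^(3*t)/16384 + 5103*e^(2*t)/8192 + 5103*e^(t)/16384
M′′(t) = 49*e^(7*t)/16384 + 189*e^(6*t)/4096 + 4725*e^(5*t)/16384 + 945*e^(4*t)/1024 + 25515*e^(3*t)/16384 + 5103*e^(2*t)/4096 + 5103*e^(t)/16384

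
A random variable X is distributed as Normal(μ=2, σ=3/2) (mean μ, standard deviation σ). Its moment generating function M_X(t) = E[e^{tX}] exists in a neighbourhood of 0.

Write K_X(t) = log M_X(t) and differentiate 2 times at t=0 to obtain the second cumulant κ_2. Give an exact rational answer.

κ_2 = D^2[K](0) = 9/4

M_X(t) = e^(9*t^2/8 + 2*t)
K_X(t) = log M_X(t) = 9*t^2/8 + 2*t
D^2[K](t) = 9/4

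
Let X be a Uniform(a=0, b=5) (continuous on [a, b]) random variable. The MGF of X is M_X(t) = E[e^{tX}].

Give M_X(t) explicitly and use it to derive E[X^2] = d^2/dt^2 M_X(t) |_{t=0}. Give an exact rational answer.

M_X(t) = (e^(5*t) - 1)/(5*t)
M^(2)(t) = (25*t^2*e^(5*t) - 10*t*e^(5*t) + 2*e^(5*t) - 2)/(5*t^3)

E[X^2] = M^(2)(0) = 25/3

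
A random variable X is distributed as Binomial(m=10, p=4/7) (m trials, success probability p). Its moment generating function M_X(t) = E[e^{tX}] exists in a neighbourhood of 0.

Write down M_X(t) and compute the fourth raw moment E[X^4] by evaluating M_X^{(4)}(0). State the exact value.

M_X(t) = (4*e^(t)/7 + 3/7)^10

E[X^4] = d^4M/dt^4 |_{t=0} = 533320/343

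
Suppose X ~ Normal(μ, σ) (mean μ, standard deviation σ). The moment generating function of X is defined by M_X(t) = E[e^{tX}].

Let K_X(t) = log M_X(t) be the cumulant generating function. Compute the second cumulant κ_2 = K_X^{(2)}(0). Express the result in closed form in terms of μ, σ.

M_X(t) = e^(μ*t + σ^2*t^2/2)
K_X(t) = log M_X(t) = μ*t + σ^2*t^2/2
D^2[K](t) = σ^2

κ_2 = D^2[K](0) = σ^2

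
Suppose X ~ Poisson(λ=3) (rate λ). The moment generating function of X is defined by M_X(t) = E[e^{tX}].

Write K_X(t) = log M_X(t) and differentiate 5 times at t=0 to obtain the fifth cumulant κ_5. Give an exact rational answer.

M_X(t) = e^(3*e^(t) - 3)
K_X(t) = log M_X(t) = 3*e^(t) - 3
D^5[K](t) = 3*e^(t)

κ_5 = D^5[K](0) = 3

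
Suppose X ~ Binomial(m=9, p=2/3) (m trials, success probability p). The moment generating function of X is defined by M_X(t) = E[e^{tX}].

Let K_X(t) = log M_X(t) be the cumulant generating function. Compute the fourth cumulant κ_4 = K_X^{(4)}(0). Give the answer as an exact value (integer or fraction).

κ_4 = D^4[K](0) = -2/3

M_X(t) = (2*e^(t)/3 + 1/3)^9
K_X(t) = log M_X(t) = 9*log(2*e^(t)/3 + 1/3)
D^4[K](t) = (72*e^(3*t) - 144*e^(2*t) + 18*e^(t))/(16*e^(4*t) + 32*e^(3*t) + 24*e^(2*t) + 8*e^(t) + 1)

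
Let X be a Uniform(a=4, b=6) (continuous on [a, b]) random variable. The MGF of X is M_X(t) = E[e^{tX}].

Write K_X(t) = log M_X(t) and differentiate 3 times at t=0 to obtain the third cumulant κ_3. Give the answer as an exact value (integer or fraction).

κ_3 = D^3[K](0) = 0

M_X(t) = (e^(6*t) - e^(4*t))/(2*t)
K_X(t) = log M_X(t) = -log(t) + log(e^(6*t) - e^(4*t)) - log(2)
D^3[K](t) = (8*t^3*e^(4*t) + 8*t^3*e^(2*t) - 2*e^(6*t) + 6*e^(4*t) - 6*e^(2*t) + 2)/(t^3*e^(6*t) - 3*t^3*e^(4*t) + 3*t^3*e^(2*t) - t^3)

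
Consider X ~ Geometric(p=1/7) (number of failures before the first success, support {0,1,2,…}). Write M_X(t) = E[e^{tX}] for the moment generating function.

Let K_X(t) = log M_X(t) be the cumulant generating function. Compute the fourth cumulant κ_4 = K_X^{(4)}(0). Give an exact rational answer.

κ_4 = d^4K/dt^4 |_{t=0} = 10626

M_X(t) = 1/(7*(1 - 6*e^(t)/7))
K_X(t) = log M_X(t) = -log(1 - 6*e^(t)/7) - log(7)
dK/dt = -6*e^(t)/(6*e^(t) - 7)
d^2K/dt^2 = 42*e^(t)/(36*e^(2*t) - 84*e^(t) + 49)
d^3K/dt^3 = (-252*e^(2*t) - 294*e^(t))/(216*e^(3*t) - 756*e^(2*t) + 882*e^(t) - 343)
d^4K/dt^4 = (1512*e^(3*t) + 7056*e^(2*t) + 2058*e^(t))/(1296*e^(4*t) - 6048*e^(3*t) + 10584*e^(2*t) - 8232*e^(t) + 2401)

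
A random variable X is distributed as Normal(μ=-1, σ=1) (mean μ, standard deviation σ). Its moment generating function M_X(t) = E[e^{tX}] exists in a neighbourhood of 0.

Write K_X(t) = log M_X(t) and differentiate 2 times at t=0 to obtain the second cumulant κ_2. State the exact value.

κ_2 = D^2[K](0) = 1

M_X(t) = e^(t^2/2 - t)
K_X(t) = log M_X(t) = t^2/2 - t
D^2[K](t) = 1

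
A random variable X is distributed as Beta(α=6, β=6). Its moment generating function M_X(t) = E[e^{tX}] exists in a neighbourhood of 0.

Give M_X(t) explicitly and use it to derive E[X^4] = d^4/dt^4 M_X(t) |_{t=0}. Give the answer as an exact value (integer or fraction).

E[X^4] = M^(4)(0) = 6/65

M_X(t) = ₁F₁(6; 12; t)
M^(4)(t) = 6*₁F₁(10; 16; t)/65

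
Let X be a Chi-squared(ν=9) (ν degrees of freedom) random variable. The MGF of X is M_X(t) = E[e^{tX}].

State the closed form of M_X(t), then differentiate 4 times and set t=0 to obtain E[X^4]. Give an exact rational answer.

M_X(t) = (1 - 2*t)^(-9/2)
dM/dt = -9/(32*t^5*√(1 - 2*t) - 80*t^4*√(1 - 2*t) + 80*t^3*√(1 - 2*t) - 40*t^2*√(1 - 2*t) + 10*t*√(1 - 2*t) - √(1 - 2*t))
d^2M/dt^2 = 99/(64*t^6*√(1 - 2*t) - 192*t^5*√(1 - 2*t) + 240*t^4*√(1 - 2*t) - 160*t^3*√(1 - 2*t) + 60*t^2*√(1 - 2*t) - 12*t*√(1 - 2*t) + √(1 - 2*t))

E[X^4] = d^4M/dt^4 |_{t=0} = 19305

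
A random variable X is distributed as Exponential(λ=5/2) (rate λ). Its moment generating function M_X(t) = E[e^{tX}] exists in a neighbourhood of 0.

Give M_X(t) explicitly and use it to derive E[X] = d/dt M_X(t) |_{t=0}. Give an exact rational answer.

E[X] = M^(1)(0) = 2/5

M_X(t) = 5/(2*(5/2 - t))
M^(1)(t) = 10/(4*t^2 - 20*t + 25)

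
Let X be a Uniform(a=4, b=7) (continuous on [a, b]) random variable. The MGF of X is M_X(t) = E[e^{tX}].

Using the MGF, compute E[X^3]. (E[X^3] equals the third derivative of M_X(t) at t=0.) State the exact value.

E[X^3] = D^3[M](0) = 715/4

M_X(t) = (e^(7*t) - e^(4*t))/(3*t)
D^3[M](t) = (343*t^3*e^(7*t) - 64*t^3*e^(4*t) - 147*t^2*e^(7*t) + 48*t^2*e^(4*t) + 42*t*e^(7*t) - 24*t*e^(4*t) - 6*e^(7*t) + 6*e^(4*t))/(3*t^4)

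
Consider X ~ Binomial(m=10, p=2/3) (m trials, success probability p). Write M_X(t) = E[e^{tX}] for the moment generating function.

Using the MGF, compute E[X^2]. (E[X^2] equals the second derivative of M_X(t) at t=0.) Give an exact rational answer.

E[X^2] = D^2[M](0) = 140/3

M_X(t) = (2*e^(t)/3 + 1/3)^10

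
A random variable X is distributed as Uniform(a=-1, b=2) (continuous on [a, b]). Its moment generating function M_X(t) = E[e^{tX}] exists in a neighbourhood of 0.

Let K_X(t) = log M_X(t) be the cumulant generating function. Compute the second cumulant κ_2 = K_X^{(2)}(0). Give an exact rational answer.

M_X(t) = (e^(2*t) - e^(-t))/(3*t)
K_X(t) = log M_X(t) = -log(t) + log(e^(2*t) - e^(-t)) - log(3)
dK/dt = (2*t*e^(3*t) + t - e^(3*t) + 1)/(t*e^(3*t) - t)
d^2K/dt^2 = (-9*t^2*e^(3*t) + e^(6*t) - 2*e^(3*t) + 1)/(t^2*e^(6*t) - 2*t^2*e^(3*t) + t^2)

κ_2 = d^2K/dt^2 |_{t=0} = 3/4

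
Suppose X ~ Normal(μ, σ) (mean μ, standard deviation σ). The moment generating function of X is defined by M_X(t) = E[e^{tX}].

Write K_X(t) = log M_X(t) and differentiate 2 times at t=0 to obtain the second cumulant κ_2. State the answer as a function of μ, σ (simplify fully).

M_X(t) = e^(μ*t + σ^2*t^2/2)
K_X(t) = log M_X(t) = μ*t + σ^2*t^2/2
K′(t) = μ + σ^2*t
K′′(t) = σ^2

κ_2 = K′′(0) = σ^2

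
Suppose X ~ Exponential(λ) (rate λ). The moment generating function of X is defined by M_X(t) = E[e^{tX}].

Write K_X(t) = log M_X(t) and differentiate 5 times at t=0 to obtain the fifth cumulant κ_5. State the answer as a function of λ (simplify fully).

M_X(t) = λ/(λ - t)
K_X(t) = log M_X(t) = log(λ) - log(λ - t)
dK/dt = -1/(-λ + t)
d^2K/dt^2 = 1/(λ^2 - 2*λ*t + t^2)
d^3K/dt^3 = -2/(-λ^3 + 3*λ^2*t - 3*λ*t^2 + t^3)
d^4K/dt^4 = 6/(λ^4 - 4*λ^3*t + 6*λ^2*t^2 - 4*λ*t^3 + t^4)
d^5K/dt^5 = -24/(-λ^5 + 5*λ^4*t - 10*λ^3*t^2 + 10*λ^2*t^3 - 5*λ*t^4 + t^5)

κ_5 = d^5K/dt^5 |_{t=0} = 24/λ^5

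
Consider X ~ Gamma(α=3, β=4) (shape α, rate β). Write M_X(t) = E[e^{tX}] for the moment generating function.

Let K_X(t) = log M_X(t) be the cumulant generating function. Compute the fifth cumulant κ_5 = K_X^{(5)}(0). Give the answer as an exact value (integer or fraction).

κ_5 = K′′′′′(0) = 9/128

M_X(t) = 64/(4 - t)^3
K_X(t) = log M_X(t) = -3*log(4 - t) + 6*log(2)
K′(t) = -3/(t - 4)
K′′(t) = 3/(t^2 - 8*t + 16)
K′′′(t) = -6/(t^3 - 12*t^2 + 48*t - 64)
K′′′′(t) = 18/(t^4 - 16*t^3 + 96*t^2 - 256*t + 256)
K′′′′′(t) = -72/(t^5 - 20*t^4 + 160*t^3 - 640*t^2 + 1280*t - 1024)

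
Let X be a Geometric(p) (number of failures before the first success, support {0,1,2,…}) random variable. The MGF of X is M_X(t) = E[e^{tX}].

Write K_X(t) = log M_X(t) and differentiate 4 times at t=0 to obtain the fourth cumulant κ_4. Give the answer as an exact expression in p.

M_X(t) = p/(-(1 - p)*e^(t) + 1)
K_X(t) = log M_X(t) = log(p) - log(-(1 - p)*e^(t) + 1)
dK/dt = (-p*e^(t) + e^(t))/(p*e^(t) - e^(t) + 1)
d^2K/dt^2 = (-p*e^(t) + e^(t))/(p^2*e^(2*t) - 2*p*e^(2*t) + 2*p*e^(t) + e^(2*t) - 2*e^(t) + 1)

κ_4 = d^4K/dt^4 |_{t=0} = (-p^3 + 7*p^2 - 12*p + 6)/p^4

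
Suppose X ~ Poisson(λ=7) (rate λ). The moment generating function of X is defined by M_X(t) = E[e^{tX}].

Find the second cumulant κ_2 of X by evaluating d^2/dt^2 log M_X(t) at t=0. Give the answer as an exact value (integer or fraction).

M_X(t) = e^(7*e^(t) - 7)
K_X(t) = log M_X(t) = 7*e^(t) - 7
K^(2)(t) = 7*e^(t)

κ_2 = K^(2)(0) = 7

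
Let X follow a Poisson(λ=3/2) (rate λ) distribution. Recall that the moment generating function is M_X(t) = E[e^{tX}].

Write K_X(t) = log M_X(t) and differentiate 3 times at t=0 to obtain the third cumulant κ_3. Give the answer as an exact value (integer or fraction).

M_X(t) = e^(3*e^(t)/2 - 3/2)
K_X(t) = log M_X(t) = 3*e^(t)/2 - 3/2
K^(3)(t) = 3*e^(t)/2

κ_3 = K^(3)(0) = 3/2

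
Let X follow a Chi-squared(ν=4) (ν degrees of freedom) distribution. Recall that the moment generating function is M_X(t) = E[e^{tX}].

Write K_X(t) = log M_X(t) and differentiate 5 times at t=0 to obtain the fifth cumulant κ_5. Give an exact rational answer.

κ_5 = D^5[K](0) = 1536

M_X(t) = (1 - 2*t)^(-2)
K_X(t) = log M_X(t) = -2*log(1 - 2*t)
D^5[K](t) = -1536/(32*t^5 - 80*t^4 + 80*t^3 - 40*t^2 + 10*t - 1)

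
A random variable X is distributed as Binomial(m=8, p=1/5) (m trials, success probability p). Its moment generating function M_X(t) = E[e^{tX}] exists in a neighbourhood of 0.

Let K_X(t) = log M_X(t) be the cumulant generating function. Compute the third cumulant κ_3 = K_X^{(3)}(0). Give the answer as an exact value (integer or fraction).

M_X(t) = (e^(t)/5 + 4/5)^8
K_X(t) = log M_X(t) = 8*log(e^(t)/5 + 4/5)
K^(3)(t) = (-32*e^(2*t) + 128*e^(t))/(e^(3*t) + 12*e^(2*t) + 48*e^(t) + 64)

κ_3 = K^(3)(0) = 96/125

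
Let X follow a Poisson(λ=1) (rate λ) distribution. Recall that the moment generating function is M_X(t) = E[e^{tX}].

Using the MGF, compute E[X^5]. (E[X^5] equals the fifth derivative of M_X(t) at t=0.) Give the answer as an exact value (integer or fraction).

E[X^5] = M′′′′′(0) = 52

M_X(t) = e^(e^(t) - 1)
M′(t) = e^(-1)*e^(t)*e^(e^(t))
M′′(t) = (e^(2*t)*e^(e^(t)) + e^(t)*e^(e^(t)))*e^(-1)
M′′′(t) = (e^(3*t)*e^(e^(t)) + 3*e^(2*t)*e^(e^(t)) + e^(t)*e^(e^(t)))*e^(-1)
M′′′′(t) = (e^(4*t)*e^(e^(t)) + 6*e^(3*t)*e^(e^(t)) + 7*e^(2*t)*e^(e^(t)) + e^(t)*e^(e^(t)))*e^(-1)
M′′′′′(t) = (e^(5*t)*e^(e^(t)) + 10*e^(4*t)*e^(e^(t)) + 25*e^(3*t)*e^(e^(t)) + 15*e^(2*t)*e^(e^(t)) + e^(t)*e^(e^(t)))*e^(-1)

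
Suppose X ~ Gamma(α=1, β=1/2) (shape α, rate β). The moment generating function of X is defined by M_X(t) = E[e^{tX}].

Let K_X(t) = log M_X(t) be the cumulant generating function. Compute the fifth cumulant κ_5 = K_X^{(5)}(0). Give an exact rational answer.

M_X(t) = 1/(2*(1/2 - t))
K_X(t) = log M_X(t) = -log(1/2 - t) - log(2)
D^5[K](t) = -768/(32*t^5 - 80*t^4 + 80*t^3 - 40*t^2 + 10*t - 1)

κ_5 = D^5[K](0) = 768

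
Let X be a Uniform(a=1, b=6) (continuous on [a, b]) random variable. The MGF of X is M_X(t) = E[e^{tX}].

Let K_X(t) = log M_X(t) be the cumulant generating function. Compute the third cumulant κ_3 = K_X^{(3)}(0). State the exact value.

κ_3 = K′′′(0) = 0

M_X(t) = (e^(6*t) - e^(t))/(5*t)
K_X(t) = log M_X(t) = -log(t) + log(e^(6*t) - e^(t)) - log(5)
K′(t) = (6*t*e^(5*t) - t - e^(5*t) + 1)/(t*e^(5*t) - t)
K′′(t) = (-25*t^2*e^(5*t) + e^(10*t) - 2*e^(5*t) + 1)/(t^2*e^(10*t) - 2*t^2*e^(5*t) + t^2)
K′′′(t) = (125*t^3*e^(10*t) + 125*t^3*e^(5*t) - 2*e^(15*t) + 6*e^(10*t) - 6*e^(5*t) + 2)/(t^3*e^(15*t) - 3*t^3*e^(10*t) + 3*t^3*e^(5*t) - t^3)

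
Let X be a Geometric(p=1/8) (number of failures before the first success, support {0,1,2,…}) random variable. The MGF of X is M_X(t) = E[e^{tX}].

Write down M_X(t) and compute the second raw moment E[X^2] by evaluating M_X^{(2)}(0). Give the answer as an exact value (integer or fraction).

M_X(t) = 1/(8*(1 - 7*e^(t)/8))
dM/dt = 7*e^(t)/(49*e^(2*t) - 112*e^(t) + 64)
d^2M/dt^2 = (-49*e^(2*t) - 56*e^(t))/(343*e^(3*t) - 1176*e^(2*t) + 1344*e^(t) - 512)

E[X^2] = d^2M/dt^2 |_{t=0} = 105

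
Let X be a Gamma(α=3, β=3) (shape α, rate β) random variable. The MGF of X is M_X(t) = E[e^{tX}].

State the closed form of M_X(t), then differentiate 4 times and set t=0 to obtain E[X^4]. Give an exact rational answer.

M_X(t) = 27/(3 - t)^3
M′(t) = 81/(t^4 - 12*t^3 + 54*t^2 - 108*t + 81)
M′′(t) = -324/(t^5 - 15*t^4 + 90*t^3 - 270*t^2 + 405*t - 243)
M′′′(t) = 1620/(t^6 - 18*t^5 + 135*t^4 - 540*t^3 + 1215*t^2 - 1458*t + 729)
M′′′′(t) = -9720/(t^7 - 21*t^6 + 189*t^5 - 945*t^4 + 2835*t^3 - 5103*t^2 + 5103*t - 2187)

E[X^4] = M′′′′(0) = 40/9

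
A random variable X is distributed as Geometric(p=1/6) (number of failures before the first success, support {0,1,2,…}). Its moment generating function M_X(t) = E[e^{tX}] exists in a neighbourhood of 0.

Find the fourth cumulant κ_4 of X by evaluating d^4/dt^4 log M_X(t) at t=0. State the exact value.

κ_4 = K^(4)(0) = 5430

M_X(t) = 1/(6*(1 - 5*e^(t)/6))
K_X(t) = log M_X(t) = -log(1 - 5*e^(t)/6) - log(6)
K^(4)(t) = (750*e^(3*t) + 3600*e^(2*t) + 1080*e^(t))/(625*e^(4*t) - 3000*e^(3*t) + 5400*e^(2*t) - 4320*e^(t) + 1296)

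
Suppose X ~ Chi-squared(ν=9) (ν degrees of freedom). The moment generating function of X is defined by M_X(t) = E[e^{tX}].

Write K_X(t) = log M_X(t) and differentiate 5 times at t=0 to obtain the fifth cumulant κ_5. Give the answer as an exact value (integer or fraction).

κ_5 = D^5[K](0) = 3456

M_X(t) = (1 - 2*t)^(-9/2)
K_X(t) = log M_X(t) = -9*log(1 - 2*t)/2
D^5[K](t) = -3456/(32*t^5 - 80*t^4 + 80*t^3 - 40*t^2 + 10*t - 1)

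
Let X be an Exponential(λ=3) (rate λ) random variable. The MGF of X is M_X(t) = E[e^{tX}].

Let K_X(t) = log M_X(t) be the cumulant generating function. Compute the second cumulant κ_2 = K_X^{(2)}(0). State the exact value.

M_X(t) = 3/(3 - t)
K_X(t) = log M_X(t) = -log(3 - t) + log(3)
dK/dt = -1/(t - 3)
d^2K/dt^2 = 1/(t^2 - 6*t + 9)

κ_2 = d^2K/dt^2 |_{t=0} = 1/9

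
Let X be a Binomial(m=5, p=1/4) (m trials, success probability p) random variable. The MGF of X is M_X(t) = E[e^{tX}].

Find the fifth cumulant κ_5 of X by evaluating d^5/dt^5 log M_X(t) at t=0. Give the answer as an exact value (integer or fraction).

M_X(t) = (e^(t)/4 + 3/4)^5
K_X(t) = log M_X(t) = 5*log(e^(t)/4 + 3/4)
dK/dt = 5*e^(t)/(e^(t) + 3)
d^2K/dt^2 = 15*e^(t)/(e^(2*t) + 6*e^(t) + 9)
d^3K/dt^3 = (-15*e^(2*t) + 45*e^(t))/(e^(3*t) + 9*e^(2*t) + 27*e^(t) + 27)
d^4K/dt^4 = (15*e^(3*t) - 180*e^(2*t) + 135*e^(t))/(e^(4*t) + 12*e^(3*t) + 54*e^(2*t) + 108*e^(t) + 81)
d^5K/dt^5 = (-15*e^(4*t) + 495*e^(3*t) - 1485*e^(2*t) + 405*e^(t))/(e^(5*t) + 15*e^(4*t) + 90*e^(3*t) + 270*e^(2*t) + 405*e^(t) + 243)

κ_5 = d^5K/dt^5 |_{t=0} = -75/128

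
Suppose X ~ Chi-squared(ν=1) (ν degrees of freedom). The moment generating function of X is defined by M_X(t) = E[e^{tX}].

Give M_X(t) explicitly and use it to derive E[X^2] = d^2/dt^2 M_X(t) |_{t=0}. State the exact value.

M_X(t) = 1/√(1 - 2*t)
dM/dt = -1/(2*t*√(1 - 2*t) - √(1 - 2*t))
d^2M/dt^2 = 3/(4*t^2*√(1 - 2*t) - 4*t*√(1 - 2*t) + √(1 - 2*t))

E[X^2] = d^2M/dt^2 |_{t=0} = 3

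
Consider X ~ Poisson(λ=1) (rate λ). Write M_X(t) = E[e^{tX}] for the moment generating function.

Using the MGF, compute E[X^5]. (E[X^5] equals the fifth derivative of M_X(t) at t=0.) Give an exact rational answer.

E[X^5] = d^5M/dt^5 |_{t=0} = 52

M_X(t) = e^(e^(t) - 1)
dM/dt = e^(-1)*e^(t)*e^(e^(t))
d^2M/dt^2 = (e^(2*t)*e^(e^(t)) + e^(t)*e^(e^(t)))*e^(-1)
d^3M/dt^3 = (e^(3*t)*e^(e^(t)) + 3*e^(2*t)*e^(e^(t)) + e^(t)*e^(e^(t)))*e^(-1)
d^4M/dt^4 = (e^(4*t)*e^(e^(t)) + 6*e^(3*t)*e^(e^(t)) + 7*e^(2*t)*e^(e^(t)) + e^(t)*e^(e^(t)))*e^(-1)
d^5M/dt^5 = (e^(5*t)*e^(e^(t)) + 10*e^(4*t)*e^(e^(t)) + 25*e^(3*t)*e^(e^(t)) + 15*e^(2*t)*e^(e^(t)) + e^(t)*e^(e^(t)))*e^(-1)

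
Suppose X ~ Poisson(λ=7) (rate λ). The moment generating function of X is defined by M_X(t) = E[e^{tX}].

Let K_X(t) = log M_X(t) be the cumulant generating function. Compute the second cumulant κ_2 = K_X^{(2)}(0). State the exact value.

κ_2 = K^(2)(0) = 7

M_X(t) = e^(7*e^(t) - 7)
K_X(t) = log M_X(t) = 7*e^(t) - 7
K^(2)(t) = 7*e^(t)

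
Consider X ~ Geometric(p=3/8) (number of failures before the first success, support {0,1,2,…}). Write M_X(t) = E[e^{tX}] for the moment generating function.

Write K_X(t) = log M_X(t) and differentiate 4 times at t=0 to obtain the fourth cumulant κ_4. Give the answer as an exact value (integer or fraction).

κ_4 = K′′′′(0) = 3320/27

M_X(t) = 3/(8*(1 - 5*e^(t)/8))
K_X(t) = log M_X(t) = -log(1 - 5*e^(t)/8) - 3*log(2) + log(3)
K′(t) = -5*e^(t)/(5*e^(t) - 8)
K′′(t) = 40*e^(t)/(25*e^(2*t) - 80*e^(t) + 64)
K′′′(t) = (-200*e^(2*t) - 320*e^(t))/(125*e^(3*t) - 600*e^(2*t) + 960*e^(t) - 512)
K′′′′(t) = (1000*e^(3*t) + 6400*e^(2*t) + 2560*e^(t))/(625*e^(4*t) - 4000*e^(3*t) + 9600*e^(2*t) - 10240*e^(t) + 4096)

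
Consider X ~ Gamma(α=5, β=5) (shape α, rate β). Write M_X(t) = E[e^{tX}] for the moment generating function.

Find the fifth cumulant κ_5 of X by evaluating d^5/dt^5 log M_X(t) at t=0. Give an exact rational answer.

κ_5 = d^5K/dt^5 |_{t=0} = 24/625

M_X(t) = 3125/(5 - t)^5
K_X(t) = log M_X(t) = -5*log(5 - t) + 5*log(5)
dK/dt = -5/(t - 5)
d^2K/dt^2 = 5/(t^2 - 10*t + 25)
d^3K/dt^3 = -10/(t^3 - 15*t^2 + 75*t - 125)
d^4K/dt^4 = 30/(t^4 - 20*t^3 + 150*t^2 - 500*t + 625)
d^5K/dt^5 = -120/(t^5 - 25*t^4 + 250*t^3 - 1250*t^2 + 3125*t - 3125)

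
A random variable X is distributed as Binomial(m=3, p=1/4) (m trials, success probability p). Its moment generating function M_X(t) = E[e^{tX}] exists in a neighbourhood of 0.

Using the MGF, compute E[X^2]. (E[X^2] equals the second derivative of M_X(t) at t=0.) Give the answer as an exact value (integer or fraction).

E[X^2] = M^(2)(0) = 9/8

M_X(t) = (e^(t)/4 + 3/4)^3
M^(2)(t) = 9*e^(3*t)/64 + 9*e^(2*t)/16 + 27*e^(t)/64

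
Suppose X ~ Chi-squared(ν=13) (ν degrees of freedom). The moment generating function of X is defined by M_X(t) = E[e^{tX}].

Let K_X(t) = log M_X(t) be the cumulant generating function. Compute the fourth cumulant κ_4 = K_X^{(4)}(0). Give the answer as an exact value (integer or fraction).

M_X(t) = (1 - 2*t)^(-13/2)
K_X(t) = log M_X(t) = -13*log(1 - 2*t)/2
K′(t) = -13/(2*t - 1)
K′′(t) = 26/(4*t^2 - 4*t + 1)
K′′′(t) = -104/(8*t^3 - 12*t^2 + 6*t - 1)
K′′′′(t) = 624/(16*t^4 - 32*t^3 + 24*t^2 - 8*t + 1)

κ_4 = K′′′′(0) = 624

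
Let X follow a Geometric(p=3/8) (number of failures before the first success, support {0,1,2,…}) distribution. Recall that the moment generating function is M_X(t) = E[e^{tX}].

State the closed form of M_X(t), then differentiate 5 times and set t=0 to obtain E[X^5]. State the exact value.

M_X(t) = 3/(8*(1 - 5*e^(t)/8))
M′(t) = 15*e^(t)/(25*e^(2*t) - 80*e^(t) + 64)
M′′(t) = (-75*e^(2*t) - 120*e^(t))/(125*e^(3*t) - 600*e^(2*t) + 960*e^(t) - 512)
M′′′(t) = (375*e^(3*t) + 2400*e^(2*t) + 960*e^(t))/(625*e^(4*t) - 4000*e^(3*t) + 9600*e^(2*t) - 10240*e^(t) + 4096)
M′′′′(t) = (-1875*e^(4*t) - 33000*e^(3*t) - 52800*e^(2*t) - 7680*e^(t))/(3125*e^(5*t) - 25000*e^(4*t) + 80000*e^(3*t) - 128000*e^(2*t) + 102400*e^(t) - 32768)

E[X^5] = M′′′′′(0) = 338135/81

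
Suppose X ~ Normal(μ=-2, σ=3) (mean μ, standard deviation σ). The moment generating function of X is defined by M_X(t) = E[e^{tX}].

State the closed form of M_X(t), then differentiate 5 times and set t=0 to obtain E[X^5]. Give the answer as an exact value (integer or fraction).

E[X^5] = M^(5)(0) = -3182

M_X(t) = e^(9*t^2/2 - 2*t)
M^(5)(t) = (59049*t^5*e^(9*t^2/2) - 65610*t^4*e^(9*t^2/2) + 94770*t^3*e^(9*t^2/2) - 50220*t^2*e^(9*t^2/2) + 21375*t*e^(9*t^2/2) - 3182*e^(9*t^2/2))*e^(-2*t)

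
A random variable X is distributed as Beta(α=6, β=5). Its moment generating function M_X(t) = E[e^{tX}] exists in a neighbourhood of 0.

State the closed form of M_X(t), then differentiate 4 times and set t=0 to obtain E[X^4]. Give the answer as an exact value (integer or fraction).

M_X(t) = ₁F₁(6; 11; t)
dM/dt = 6*₁F₁(7; 12; t)/11
d^2M/dt^2 = 7*₁F₁(8; 13; t)/22
d^3M/dt^3 = 28*₁F₁(9; 14; t)/143
d^4M/dt^4 = 18*₁F₁(10; 15; t)/143

E[X^4] = d^4M/dt^4 |_{t=0} = 18/143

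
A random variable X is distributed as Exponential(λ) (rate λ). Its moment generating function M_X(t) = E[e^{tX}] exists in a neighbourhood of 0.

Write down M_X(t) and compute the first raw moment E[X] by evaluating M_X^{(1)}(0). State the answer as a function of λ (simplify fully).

E[X] = dM/dt |_{t=0} = 1/λ

M_X(t) = λ/(λ - t)
dM/dt = λ/(λ^2 - 2*λ*t + t^2)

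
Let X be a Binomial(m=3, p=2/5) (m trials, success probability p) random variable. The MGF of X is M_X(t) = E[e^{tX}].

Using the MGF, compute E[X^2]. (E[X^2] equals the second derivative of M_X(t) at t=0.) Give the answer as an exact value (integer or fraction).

M_X(t) = (2*e^(t)/5 + 3/5)^3
M′(t) = 24*e^(3*t)/125 + 72*e^(2*t)/125 + 54*e^(t)/125
M′′(t) = 72*e^(3*t)/125 + 144*e^(2*t)/125 + 54*e^(t)/125

E[X^2] = M′′(0) = 54/25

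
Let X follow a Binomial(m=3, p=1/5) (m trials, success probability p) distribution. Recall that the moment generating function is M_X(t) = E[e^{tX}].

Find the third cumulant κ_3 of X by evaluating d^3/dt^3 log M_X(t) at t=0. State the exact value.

M_X(t) = (e^(t)/5 + 4/5)^3
K_X(t) = log M_X(t) = 3*log(e^(t)/5 + 4/5)
K^(3)(t) = (-12*e^(2*t) + 48*e^(t))/(e^(3*t) + 12*e^(2*t) + 48*e^(t) + 64)

κ_3 = K^(3)(0) = 36/125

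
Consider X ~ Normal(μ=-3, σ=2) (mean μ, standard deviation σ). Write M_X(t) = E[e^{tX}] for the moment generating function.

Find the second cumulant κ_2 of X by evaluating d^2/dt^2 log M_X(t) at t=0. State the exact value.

M_X(t) = e^(2*t^2 - 3*t)
K_X(t) = log M_X(t) = 2*t^2 - 3*t
D^2[K](t) = 4

κ_2 = D^2[K](0) = 4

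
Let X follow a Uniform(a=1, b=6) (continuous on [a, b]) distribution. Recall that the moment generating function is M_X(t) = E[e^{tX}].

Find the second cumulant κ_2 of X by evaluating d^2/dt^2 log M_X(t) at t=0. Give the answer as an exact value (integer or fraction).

M_X(t) = (e^(6*t) - e^(t))/(5*t)
K_X(t) = log M_X(t) = -log(t) + log(e^(6*t) - e^(t)) - log(5)
K^(2)(t) = (-25*t^2*e^(5*t) + e^(10*t) - 2*e^(5*t) + 1)/(t^2*e^(10*t) - 2*t^2*e^(5*t) + t^2)

κ_2 = K^(2)(0) = 25/12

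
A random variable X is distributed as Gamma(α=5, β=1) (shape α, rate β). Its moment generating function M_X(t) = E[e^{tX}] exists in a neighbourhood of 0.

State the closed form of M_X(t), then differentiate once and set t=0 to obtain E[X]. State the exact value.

M_X(t) = (1 - t)^(-5)
M^(1)(t) = 5/(t^6 - 6*t^5 + 15*t^4 - 20*t^3 + 15*t^2 - 6*t + 1)

E[X] = M^(1)(0) = 5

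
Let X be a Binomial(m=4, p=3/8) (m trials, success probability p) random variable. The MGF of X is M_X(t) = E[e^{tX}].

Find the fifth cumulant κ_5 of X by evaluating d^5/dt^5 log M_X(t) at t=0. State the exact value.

κ_5 = d^5K/dt^5 |_{t=0} = -435/1024

M_X(t) = (3*e^(t)/8 + 5/8)^4
K_X(t) = log M_X(t) = 4*log(3*e^(t)/8 + 5/8)
dK/dt = 12*e^(t)/(3*e^(t) + 5)
d^2K/dt^2 = 60*e^(t)/(9*e^(2*t) + 30*e^(t) + 25)
d^3K/dt^3 = (-180*e^(2*t) + 300*e^(t))/(27*e^(3*t) + 135*e^(2*t) + 225*e^(t) + 125)
d^4K/dt^4 = (540*e^(3*t) - 3600*e^(2*t) + 1500*e^(t))/(81*e^(4*t) + 540*e^(3*t) + 1350*e^(2*t) + 1500*e^(t) + 625)
d^5K/dt^5 = (-1620*e^(4*t) + 29700*e^(3*t) - 49500*e^(2*t) + 7500*e^(t))/(243*e^(5*t) + 2025*e^(4*t) + 6750*e^(3*t) + 11250*e^(2*t) + 9375*e^(t) + 3125)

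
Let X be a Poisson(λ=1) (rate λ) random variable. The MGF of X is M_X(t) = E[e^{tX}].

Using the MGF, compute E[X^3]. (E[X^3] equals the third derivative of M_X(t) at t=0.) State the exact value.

E[X^3] = d^3M/dt^3 |_{t=0} = 5

M_X(t) = e^(e^(t) - 1)
dM/dt = e^(-1)*e^(t)*e^(e^(t))
d^2M/dt^2 = (e^(2*t)*e^(e^(t)) + e^(t)*e^(e^(t)))*e^(-1)
d^3M/dt^3 = (e^(3*t)*e^(e^(t)) + 3*e^(2*t)*e^(e^(t)) + e^(t)*e^(e^(t)))*e^(-1)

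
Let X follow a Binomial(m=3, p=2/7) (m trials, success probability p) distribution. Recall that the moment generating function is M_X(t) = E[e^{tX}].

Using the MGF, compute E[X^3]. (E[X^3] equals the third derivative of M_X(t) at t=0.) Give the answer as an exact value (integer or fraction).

E[X^3] = D^3[M](0) = 846/343

M_X(t) = (2*e^(t)/7 + 5/7)^3
D^3[M](t) = 216*e^(3*t)/343 + 480*e^(2*t)/343 + 150*e^(t)/343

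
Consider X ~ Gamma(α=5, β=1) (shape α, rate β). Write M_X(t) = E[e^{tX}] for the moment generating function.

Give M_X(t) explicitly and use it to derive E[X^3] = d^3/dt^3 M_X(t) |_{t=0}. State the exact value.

E[X^3] = M′′′(0) = 210

M_X(t) = (1 - t)^(-5)
M′(t) = 5/(t^6 - 6*t^5 + 15*t^4 - 20*t^3 + 15*t^2 - 6*t + 1)
M′′(t) = -30/(t^7 - 7*t^6 + 21*t^5 - 35*t^4 + 35*t^3 - 21*t^2 + 7*t - 1)
M′′′(t) = 210/(t^8 - 8*t^7 + 28*t^6 - 56*t^5 + 70*t^4 - 56*t^3 + 28*t^2 - 8*t + 1)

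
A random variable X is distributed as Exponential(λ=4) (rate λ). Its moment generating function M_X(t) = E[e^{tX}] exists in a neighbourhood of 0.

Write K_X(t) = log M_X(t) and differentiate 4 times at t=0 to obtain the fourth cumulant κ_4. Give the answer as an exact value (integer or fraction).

M_X(t) = 4/(4 - t)
K_X(t) = log M_X(t) = -log(4 - t) + 2*log(2)
dK/dt = -1/(t - 4)
d^2K/dt^2 = 1/(t^2 - 8*t + 16)
d^3K/dt^3 = -2/(t^3 - 12*t^2 + 48*t - 64)
d^4K/dt^4 = 6/(t^4 - 16*t^3 + 96*t^2 - 256*t + 256)

κ_4 = d^4K/dt^4 |_{t=0} = 3/128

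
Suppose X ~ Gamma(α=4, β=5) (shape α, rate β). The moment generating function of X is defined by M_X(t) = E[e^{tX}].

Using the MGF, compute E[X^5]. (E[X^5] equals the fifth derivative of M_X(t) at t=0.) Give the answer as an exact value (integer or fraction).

E[X^5] = D^5[M](0) = 1344/625

M_X(t) = 625/(5 - t)^4
D^5[M](t) = -4200000/(t^9 - 45*t^8 + 900*t^7 - 10500*t^6 + 78750*t^5 - 393750*t^4 + 1312500*t^3 - 2812500*t^2 + 3515625*t - 1953125)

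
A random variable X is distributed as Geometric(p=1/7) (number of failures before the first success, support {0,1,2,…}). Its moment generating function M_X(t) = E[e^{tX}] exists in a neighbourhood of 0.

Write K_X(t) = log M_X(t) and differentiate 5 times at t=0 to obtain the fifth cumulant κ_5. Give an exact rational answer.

κ_5 = D^5[K](0) = 275730

M_X(t) = 1/(7*(1 - 6*e^(t)/7))
K_X(t) = log M_X(t) = -log(1 - 6*e^(t)/7) - log(7)
D^5[K](t) = (-9072*e^(4*t) - 116424*e^(3*t) - 135828*e^(2*t) - 14406*e^(t))/(7776*e^(5*t) - 45360*e^(4*t) + 105840*e^(3*t) - 123480*e^(2*t) + 72030*e^(t) - 16807)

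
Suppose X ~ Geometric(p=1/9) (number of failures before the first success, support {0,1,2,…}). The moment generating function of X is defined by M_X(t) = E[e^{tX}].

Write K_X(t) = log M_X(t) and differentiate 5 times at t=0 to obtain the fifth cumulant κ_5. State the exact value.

M_X(t) = 1/(9*(1 - 8*e^(t)/9))
K_X(t) = log M_X(t) = -log(1 - 8*e^(t)/9) - 2*log(3)
dK/dt = -8*e^(t)/(8*e^(t) - 9)
d^2K/dt^2 = 72*e^(t)/(64*e^(2*t) - 144*e^(t) + 81)
d^3K/dt^3 = (-576*e^(2*t) - 648*e^(t))/(512*e^(3*t) - 1728*e^(2*t) + 1944*e^(t) - 729)
d^4K/dt^4 = (4608*e^(3*t) + 20736*e^(2*t) + 5832*e^(t))/(4096*e^(4*t) - 18432*e^(3*t) + 31104*e^(2*t) - 23328*e^(t) + 6561)
d^5K/dt^5 = (-36864*e^(4*t) - 456192*e^(3*t) - 513216*e^(2*t) - 52488*e^(t))/(32768*e^(5*t) - 184320*e^(4*t) + 414720*e^(3*t) - 466560*e^(2*t) + 262440*e^(t) - 59049)

κ_5 = d^5K/dt^5 |_{t=0} = 1058760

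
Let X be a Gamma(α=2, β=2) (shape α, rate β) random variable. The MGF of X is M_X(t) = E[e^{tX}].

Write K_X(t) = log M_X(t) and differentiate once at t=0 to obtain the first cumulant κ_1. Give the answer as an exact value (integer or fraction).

κ_1 = dK/dt |_{t=0} = 1

M_X(t) = 4/(2 - t)^2
K_X(t) = log M_X(t) = -2*log(2 - t) + 2*log(2)
dK/dt = -2/(t - 2)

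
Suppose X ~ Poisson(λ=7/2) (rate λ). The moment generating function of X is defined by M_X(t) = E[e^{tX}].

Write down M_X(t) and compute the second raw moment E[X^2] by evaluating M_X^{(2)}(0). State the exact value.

E[X^2] = M′′(0) = 63/4

M_X(t) = e^(7*e^(t)/2 - 7/2)
M′(t) = 7*e^(-7/2)*e^(t)*e^(7*e^(t)/2)/2
M′′(t) = (49*e^(2*t)*e^(7*e^(t)/2) + 14*e^(t)*e^(7*e^(t)/2))*e^(-7/2)/4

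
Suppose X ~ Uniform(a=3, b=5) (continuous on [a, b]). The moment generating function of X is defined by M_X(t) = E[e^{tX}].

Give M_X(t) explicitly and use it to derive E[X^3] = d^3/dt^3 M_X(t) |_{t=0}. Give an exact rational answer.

M_X(t) = (e^(5*t) - e^(3*t))/(2*t)
M′(t) = (5*t*e^(5*t) - 3*t*e^(3*t) - e^(5*t) + e^(3*t))/(2*t^2)
M′′(t) = (25*t^2*e^(5*t) - 9*t^2*e^(3*t) - 10*t*e^(5*t) + 6*t*e^(3*t) + 2*e^(5*t) - 2*e^(3*t))/(2*t^3)
M′′′(t) = (125*t^3*e^(5*t) - 27*t^3*e^(3*t) - 75*t^2*e^(5*t) + 27*t^2*e^(3*t) + 30*t*e^(5*t) - 18*t*e^(3*t) - 6*e^(5*t) + 6*e^(3*t))/(2*t^4)

E[X^3] = M′′′(0) = 68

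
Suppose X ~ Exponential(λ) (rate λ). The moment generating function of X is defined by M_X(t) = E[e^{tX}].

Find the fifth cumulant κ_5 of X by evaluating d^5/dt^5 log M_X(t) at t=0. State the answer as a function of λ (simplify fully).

κ_5 = D^5[K](0) = 24/λ^5

M_X(t) = λ/(λ - t)
K_X(t) = log M_X(t) = log(λ) - log(λ - t)
D^5[K](t) = -24/(-λ^5 + 5*λ^4*t - 10*λ^3*t^2 + 10*λ^2*t^3 - 5*λ*t^4 + t^5)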